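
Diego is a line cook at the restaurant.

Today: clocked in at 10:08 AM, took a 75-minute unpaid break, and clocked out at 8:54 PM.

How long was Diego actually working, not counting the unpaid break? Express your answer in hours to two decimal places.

9.52 hours

Today: 10:08 AM–8:54 PM = 10 h 46 min; less 75 min break → 9 h 31 min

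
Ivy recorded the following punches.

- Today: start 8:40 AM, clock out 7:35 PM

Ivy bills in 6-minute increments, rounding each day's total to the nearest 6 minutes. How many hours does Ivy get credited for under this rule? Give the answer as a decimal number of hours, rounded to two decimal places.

Today: 8:40 AM–7:35 PM = 10 h 55 min → rounds to 10 h 54 min

10.90 hours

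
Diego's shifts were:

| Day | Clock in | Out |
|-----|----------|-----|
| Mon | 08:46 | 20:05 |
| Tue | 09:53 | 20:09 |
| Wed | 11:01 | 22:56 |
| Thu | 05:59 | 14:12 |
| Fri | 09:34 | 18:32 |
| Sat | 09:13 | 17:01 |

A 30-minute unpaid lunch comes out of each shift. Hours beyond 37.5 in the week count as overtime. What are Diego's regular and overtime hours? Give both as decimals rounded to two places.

Mon: 08:46–20:05 = 11 h 19 min; less 30 min break → 10 h 49 min
Tue: 09:53–20:09 = 10 h 16 min; less 30 min break → 9 h 46 min
Wed: 11:01–22:56 = 11 h 55 min; less 30 min break → 11 h 25 min
Thu: 05:59–14:12 = 8 h 13 min; less 30 min break → 7 h 43 min
Fri: 09:34–18:32 = 8 h 58 min; less 30 min break → 8 h 28 min
Sat: 09:13–17:01 = 7 h 48 min; less 30 min break → 7 h 18 min
Total worked: 55 h 29 min = 55.48 h.
Threshold 37.5 h → overtime 17 h 59 min, regular 37 h 30 min.

Regular 37.50 hours, overtime 17.98 hours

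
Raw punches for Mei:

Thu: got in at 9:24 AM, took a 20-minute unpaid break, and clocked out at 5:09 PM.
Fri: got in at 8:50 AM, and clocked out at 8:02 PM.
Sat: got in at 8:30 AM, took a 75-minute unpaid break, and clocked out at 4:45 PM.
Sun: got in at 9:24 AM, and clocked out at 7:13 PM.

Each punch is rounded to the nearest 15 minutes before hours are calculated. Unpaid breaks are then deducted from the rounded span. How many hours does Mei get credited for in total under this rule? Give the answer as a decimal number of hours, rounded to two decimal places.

Thu: in 9:24 AM→9:30 AM, out 5:09 PM→5:15 PM; 7 h 45 min − 20 min = 7 h 25 min
Fri: in 8:50 AM→8:45 AM, out 8:02 PM→8:00 PM; 11 h 15 min
Sat: in 8:30 AM→8:30 AM, out 4:45 PM→4:45 PM; 8 h 15 min − 75 min = 7 h 0 min
Sun: in 9:24 AM→9:30 AM, out 7:13 PM→7:15 PM; 9 h 45 min
Total credited: 35 h 25 min.

35.42 hours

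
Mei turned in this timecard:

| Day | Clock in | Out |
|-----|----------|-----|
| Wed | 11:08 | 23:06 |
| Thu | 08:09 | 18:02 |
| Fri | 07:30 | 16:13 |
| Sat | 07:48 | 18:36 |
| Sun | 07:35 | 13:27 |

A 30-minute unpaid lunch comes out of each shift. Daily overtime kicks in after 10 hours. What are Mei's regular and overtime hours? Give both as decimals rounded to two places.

Wed: 11:08–23:06 = 11 h 58 min; less 30 min break → 11 h 28 min
Thu: 08:09–18:02 = 9 h 53 min; less 30 min break → 9 h 23 min
Fri: 07:30–16:13 = 8 h 43 min; less 30 min break → 8 h 13 min
Sat: 07:48–18:36 = 10 h 48 min; less 30 min break → 10 h 18 min
Sun: 07:35–13:27 = 5 h 52 min; less 30 min break → 5 h 22 min
Wed reg 10 h 0 min / OT 1 h 28 min; Thu reg 9 h 23 min / OT 0 h 0 min; Fri reg 8 h 13 min / OT 0 h 0 min; Sat reg 10 h 0 min / OT 0 h 18 min; Sun reg 5 h 22 min / OT 0 h 0 min.
Totals: regular 42 h 58 min, overtime 1 h 46 min.

Regular 42.97 hours, overtime 1.77 hours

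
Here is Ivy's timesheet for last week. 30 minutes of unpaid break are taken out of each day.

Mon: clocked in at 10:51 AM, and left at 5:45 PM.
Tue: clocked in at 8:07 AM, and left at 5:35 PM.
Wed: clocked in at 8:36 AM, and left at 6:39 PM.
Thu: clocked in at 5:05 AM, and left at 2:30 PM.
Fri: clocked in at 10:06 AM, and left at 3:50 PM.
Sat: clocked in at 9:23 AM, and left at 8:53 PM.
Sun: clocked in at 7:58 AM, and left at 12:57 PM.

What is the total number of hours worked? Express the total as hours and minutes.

54 h 33 min

Mon: 10:51 AM–5:45 PM = 6 h 54 min; less 30 min break → 6 h 24 min
Tue: 8:07 AM–5:35 PM = 9 h 28 min; less 30 min break → 8 h 58 min
Wed: 8:36 AM–6:39 PM = 10 h 3 min; less 30 min break → 9 h 33 min
Thu: 5:05 AM–2:30 PM = 9 h 25 min; less 30 min break → 8 h 55 min
Fri: 10:06 AM–3:50 PM = 5 h 44 min; less 30 min break → 5 h 14 min
Sat: 9:23 AM–8:53 PM = 11 h 30 min; less 30 min break → 11 h 0 min
Sun: 7:58 AM–12:57 PM = 4 h 59 min; less 30 min break → 4 h 29 min
Total: 6 h 24 min + 8 h 58 min + 9 h 33 min + 8 h 55 min + 5 h 14 min + 11 h 0 min + 4 h 29 min = 54 h 33 min.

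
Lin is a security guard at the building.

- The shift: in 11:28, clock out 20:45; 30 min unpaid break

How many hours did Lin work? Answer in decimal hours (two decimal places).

The shift: 11:28–20:45 = 9 h 17 min; less 30 min break → 8 h 47 min

8.78 hours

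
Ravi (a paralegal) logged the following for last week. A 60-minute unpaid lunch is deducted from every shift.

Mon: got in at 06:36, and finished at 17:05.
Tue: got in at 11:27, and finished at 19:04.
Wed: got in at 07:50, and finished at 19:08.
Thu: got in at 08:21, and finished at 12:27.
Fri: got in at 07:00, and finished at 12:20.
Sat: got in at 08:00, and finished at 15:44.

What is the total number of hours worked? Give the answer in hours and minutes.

40 h 34 min

Mon: 06:36–17:05 = 10 h 29 min; less 60 min break → 9 h 29 min
Tue: 11:27–19:04 = 7 h 37 min; less 60 min break → 6 h 37 min
Wed: 07:50–19:08 = 11 h 18 min; less 60 min break → 10 h 18 min
Thu: 08:21–12:27 = 4 h 6 min; less 60 min break → 3 h 6 min
Fri: 07:00–12:20 = 5 h 20 min; less 60 min break → 4 h 20 min
Sat: 08:00–15:44 = 7 h 44 min; less 60 min break → 6 h 44 min
Total: 9 h 29 min + 6 h 37 min + 10 h 18 min + 3 h 6 min + 4 h 20 min + 6 h 44 min = 40 h 34 min.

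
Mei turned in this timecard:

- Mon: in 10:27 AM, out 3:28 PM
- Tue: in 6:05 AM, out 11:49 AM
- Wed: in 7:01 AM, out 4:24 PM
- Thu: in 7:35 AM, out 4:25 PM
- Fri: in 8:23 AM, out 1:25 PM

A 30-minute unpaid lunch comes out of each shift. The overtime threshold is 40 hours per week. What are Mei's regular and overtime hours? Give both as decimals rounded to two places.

Mon: 10:27 AM–3:28 PM = 5 h 1 min; less 30 min break → 4 h 31 min
Tue: 6:05 AM–11:49 AM = 5 h 44 min; less 30 min break → 5 h 14 min
Wed: 7:01 AM–4:24 PM = 9 h 23 min; less 30 min break → 8 h 53 min
Thu: 7:35 AM–4:25 PM = 8 h 50 min; less 30 min break → 8 h 20 min
Fri: 8:23 AM–1:25 PM = 5 h 2 min; less 30 min break → 4 h 32 min
Total worked: 31 h 30 min = 31.50 h.
Threshold 40 h → overtime 0 h 0 min, regular 31 h 30 min.

Regular 31.50 hours, overtime 0.00 hours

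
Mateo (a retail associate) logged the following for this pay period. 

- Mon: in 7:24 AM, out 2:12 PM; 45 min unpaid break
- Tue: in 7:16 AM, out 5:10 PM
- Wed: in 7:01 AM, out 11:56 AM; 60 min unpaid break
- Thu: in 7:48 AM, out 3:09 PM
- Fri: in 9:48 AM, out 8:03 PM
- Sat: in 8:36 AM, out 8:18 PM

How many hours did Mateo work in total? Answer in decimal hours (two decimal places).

Mon: 7:24 AM–2:12 PM = 6 h 48 min; less 45 min break → 6 h 3 min
Tue: 7:16 AM–5:10 PM = 9 h 54 min
Wed: 7:01 AM–11:56 AM = 4 h 55 min; less 60 min break → 3 h 55 min
Thu: 7:48 AM–3:09 PM = 7 h 21 min
Fri: 9:48 AM–8:03 PM = 10 h 15 min
Sat: 8:36 AM–8:18 PM = 11 h 42 min
Total: 6 h 3 min + 9 h 54 min + 3 h 55 min + 7 h 21 min + 10 h 15 min + 11 h 42 min = 49 h 10 min.

49.17 hours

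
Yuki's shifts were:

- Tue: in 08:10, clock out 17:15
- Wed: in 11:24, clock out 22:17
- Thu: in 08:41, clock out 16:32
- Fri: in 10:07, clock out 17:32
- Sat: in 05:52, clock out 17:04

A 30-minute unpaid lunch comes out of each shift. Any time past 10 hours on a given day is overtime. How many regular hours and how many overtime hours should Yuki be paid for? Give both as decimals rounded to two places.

Regular 42.85 hours, overtime 1.08 hours

Tue: 08:10–17:15 = 9 h 5 min; less 30 min break → 8 h 35 min
Wed: 11:24–22:17 = 10 h 53 min; less 30 min break → 10 h 23 min
Thu: 08:41–16:32 = 7 h 51 min; less 30 min break → 7 h 21 min
Fri: 10:07–17:32 = 7 h 25 min; less 30 min break → 6 h 55 min
Sat: 05:52–17:04 = 11 h 12 min; less 30 min break → 10 h 42 min
Tue reg 8 h 35 min / OT 0 h 0 min; Wed reg 10 h 0 min / OT 0 h 23 min; Thu reg 7 h 21 min / OT 0 h 0 min; Fri reg 6 h 55 min / OT 0 h 0 min; Sat reg 10 h 0 min / OT 0 h 42 min.
Totals: regular 42 h 51 min, overtime 1 h 5 min.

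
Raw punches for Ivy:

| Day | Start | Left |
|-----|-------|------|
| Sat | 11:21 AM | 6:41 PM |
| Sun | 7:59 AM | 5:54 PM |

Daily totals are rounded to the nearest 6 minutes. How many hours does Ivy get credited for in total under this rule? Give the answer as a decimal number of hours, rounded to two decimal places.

Sat: 11:21 AM–6:41 PM = 7 h 20 min → rounds to 7 h 18 min
Sun: 7:59 AM–5:54 PM = 9 h 55 min → rounds to 9 h 54 min
Total credited: 17 h 12 min.

17.20 hours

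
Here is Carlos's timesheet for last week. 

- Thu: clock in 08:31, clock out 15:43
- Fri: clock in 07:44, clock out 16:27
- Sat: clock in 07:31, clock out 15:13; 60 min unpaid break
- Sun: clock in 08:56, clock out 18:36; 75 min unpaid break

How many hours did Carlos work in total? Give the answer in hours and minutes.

31 h 2 min

Thu: 08:31–15:43 = 7 h 12 min
Fri: 07:44–16:27 = 8 h 43 min
Sat: 07:31–15:13 = 7 h 42 min; less 60 min break → 6 h 42 min
Sun: 08:56–18:36 = 9 h 40 min; less 75 min break → 8 h 25 min
Total: 7 h 12 min + 8 h 43 min + 6 h 42 min + 8 h 25 min = 31 h 2 min.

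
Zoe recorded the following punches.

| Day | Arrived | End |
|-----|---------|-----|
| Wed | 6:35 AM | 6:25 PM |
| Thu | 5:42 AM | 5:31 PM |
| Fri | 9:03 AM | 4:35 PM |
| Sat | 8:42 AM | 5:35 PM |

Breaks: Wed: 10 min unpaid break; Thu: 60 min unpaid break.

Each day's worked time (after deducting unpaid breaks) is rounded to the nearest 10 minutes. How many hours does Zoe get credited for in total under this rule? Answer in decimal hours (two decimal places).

38.83 hours

Wed: 6:35 AM–6:25 PM = 11 h 50 min − 10 min = 11 h 40 min → rounds to 11 h 40 min
Thu: 5:42 AM–5:31 PM = 11 h 49 min − 60 min = 10 h 49 min → rounds to 10 h 50 min
Fri: 9:03 AM–4:35 PM = 7 h 32 min → rounds to 7 h 30 min
Sat: 8:42 AM–5:35 PM = 8 h 53 min → rounds to 8 h 50 min
Total credited: 38 h 50 min.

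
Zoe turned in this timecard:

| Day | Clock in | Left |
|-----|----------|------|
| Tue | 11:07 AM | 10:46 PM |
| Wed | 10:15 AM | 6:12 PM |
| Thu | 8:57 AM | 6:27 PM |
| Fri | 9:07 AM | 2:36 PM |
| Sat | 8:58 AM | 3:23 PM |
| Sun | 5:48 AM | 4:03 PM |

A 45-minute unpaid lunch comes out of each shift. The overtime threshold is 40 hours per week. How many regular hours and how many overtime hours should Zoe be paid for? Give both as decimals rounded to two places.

Regular 40.00 hours, overtime 6.75 hours

Tue: 11:07 AM–10:46 PM = 11 h 39 min; less 45 min break → 10 h 54 min
Wed: 10:15 AM–6:12 PM = 7 h 57 min; less 45 min break → 7 h 12 min
Thu: 8:57 AM–6:27 PM = 9 h 30 min; less 45 min break → 8 h 45 min
Fri: 9:07 AM–2:36 PM = 5 h 29 min; less 45 min break → 4 h 44 min
Sat: 8:58 AM–3:23 PM = 6 h 25 min; less 45 min break → 5 h 40 min
Sun: 5:48 AM–4:03 PM = 10 h 15 min; less 45 min break → 9 h 30 min
Total worked: 46 h 45 min = 46.75 h.
Threshold 40 h → overtime 6 h 45 min, regular 40 h 0 min.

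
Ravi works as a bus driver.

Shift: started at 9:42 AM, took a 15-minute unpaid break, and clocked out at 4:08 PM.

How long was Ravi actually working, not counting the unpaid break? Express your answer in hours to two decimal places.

6.18 hours

Shift: 9:42 AM–4:08 PM = 6 h 26 min; less 15 min break → 6 h 11 min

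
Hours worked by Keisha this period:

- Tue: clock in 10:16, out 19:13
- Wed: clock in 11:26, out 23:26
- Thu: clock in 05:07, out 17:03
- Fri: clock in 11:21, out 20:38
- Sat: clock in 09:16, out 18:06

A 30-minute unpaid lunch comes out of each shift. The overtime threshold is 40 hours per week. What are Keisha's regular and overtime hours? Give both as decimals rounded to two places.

Tue: 10:16–19:13 = 8 h 57 min; less 30 min break → 8 h 27 min
Wed: 11:26–23:26 = 12 h 0 min; less 30 min break → 11 h 30 min
Thu: 05:07–17:03 = 11 h 56 min; less 30 min break → 11 h 26 min
Fri: 11:21–20:38 = 9 h 17 min; less 30 min break → 8 h 47 min
Sat: 09:16–18:06 = 8 h 50 min; less 30 min break → 8 h 20 min
Total worked: 48 h 30 min = 48.50 h.
Threshold 40 h → overtime 8 h 30 min, regular 40 h 0 min.

Regular 40.00 hours, overtime 8.50 hours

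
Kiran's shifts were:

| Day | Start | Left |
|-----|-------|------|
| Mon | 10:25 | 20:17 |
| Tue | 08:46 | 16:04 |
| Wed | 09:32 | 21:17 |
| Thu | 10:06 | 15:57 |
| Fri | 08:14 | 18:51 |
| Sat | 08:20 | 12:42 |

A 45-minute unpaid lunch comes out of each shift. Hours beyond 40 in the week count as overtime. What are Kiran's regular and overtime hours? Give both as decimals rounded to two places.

Regular 40.00 hours, overtime 5.25 hours

Mon: 10:25–20:17 = 9 h 52 min; less 45 min break → 9 h 7 min
Tue: 08:46–16:04 = 7 h 18 min; less 45 min break → 6 h 33 min
Wed: 09:32–21:17 = 11 h 45 min; less 45 min break → 11 h 0 min
Thu: 10:06–15:57 = 5 h 51 min; less 45 min break → 5 h 6 min
Fri: 08:14–18:51 = 10 h 37 min; less 45 min break → 9 h 52 min
Sat: 08:20–12:42 = 4 h 22 min; less 45 min break → 3 h 37 min
Total worked: 45 h 15 min = 45.25 h.
Threshold 40 h → overtime 5 h 15 min, regular 40 h 0 min.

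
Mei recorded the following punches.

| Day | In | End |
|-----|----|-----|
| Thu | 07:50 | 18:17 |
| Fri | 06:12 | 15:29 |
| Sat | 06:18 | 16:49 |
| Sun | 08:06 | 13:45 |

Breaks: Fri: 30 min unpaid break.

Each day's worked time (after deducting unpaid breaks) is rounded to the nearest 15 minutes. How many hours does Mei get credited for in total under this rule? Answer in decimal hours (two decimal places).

Thu: 07:50–18:17 = 10 h 27 min → rounds to 10 h 30 min
Fri: 06:12–15:29 = 9 h 17 min − 30 min = 8 h 47 min → rounds to 8 h 45 min
Sat: 06:18–16:49 = 10 h 31 min → rounds to 10 h 30 min
Sun: 08:06–13:45 = 5 h 39 min → rounds to 5 h 45 min
Total credited: 35 h 30 min.

35.50 hours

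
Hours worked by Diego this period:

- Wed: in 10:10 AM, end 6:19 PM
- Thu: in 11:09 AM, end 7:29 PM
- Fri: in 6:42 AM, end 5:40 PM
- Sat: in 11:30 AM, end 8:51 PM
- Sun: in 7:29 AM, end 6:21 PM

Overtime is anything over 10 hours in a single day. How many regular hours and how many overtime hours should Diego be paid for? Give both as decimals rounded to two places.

Wed: 10:10 AM–6:19 PM = 8 h 9 min
Thu: 11:09 AM–7:29 PM = 8 h 20 min
Fri: 6:42 AM–5:40 PM = 10 h 58 min
Sat: 11:30 AM–8:51 PM = 9 h 21 min
Sun: 7:29 AM–6:21 PM = 10 h 52 min
Wed reg 8 h 9 min / OT 0 h 0 min; Thu reg 8 h 20 min / OT 0 h 0 min; Fri reg 10 h 0 min / OT 0 h 58 min; Sat reg 9 h 21 min / OT 0 h 0 min; Sun reg 10 h 0 min / OT 0 h 52 min.
Totals: regular 45 h 50 min, overtime 1 h 50 min.

Regular 45.83 hours, overtime 1.83 hours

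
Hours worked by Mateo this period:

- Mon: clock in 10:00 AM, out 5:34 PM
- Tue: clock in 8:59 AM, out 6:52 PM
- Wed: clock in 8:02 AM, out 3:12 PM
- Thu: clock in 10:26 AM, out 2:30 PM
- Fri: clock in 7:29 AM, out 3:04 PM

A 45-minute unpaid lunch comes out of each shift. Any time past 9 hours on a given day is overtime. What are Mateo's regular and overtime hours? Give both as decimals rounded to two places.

Regular 32.38 hours, overtime 0.13 hours

Mon: 10:00 AM–5:34 PM = 7 h 34 min; less 45 min break → 6 h 49 min
Tue: 8:59 AM–6:52 PM = 9 h 53 min; less 45 min break → 9 h 8 min
Wed: 8:02 AM–3:12 PM = 7 h 10 min; less 45 min break → 6 h 25 min
Thu: 10:26 AM–2:30 PM = 4 h 4 min; less 45 min break → 3 h 19 min
Fri: 7:29 AM–3:04 PM = 7 h 35 min; less 45 min break → 6 h 50 min
Mon reg 6 h 49 min / OT 0 h 0 min; Tue reg 9 h 0 min / OT 0 h 8 min; Wed reg 6 h 25 min / OT 0 h 0 min; Thu reg 3 h 19 min / OT 0 h 0 min; Fri reg 6 h 50 min / OT 0 h 0 min.
Totals: regular 32 h 23 min, overtime 0 h 8 min.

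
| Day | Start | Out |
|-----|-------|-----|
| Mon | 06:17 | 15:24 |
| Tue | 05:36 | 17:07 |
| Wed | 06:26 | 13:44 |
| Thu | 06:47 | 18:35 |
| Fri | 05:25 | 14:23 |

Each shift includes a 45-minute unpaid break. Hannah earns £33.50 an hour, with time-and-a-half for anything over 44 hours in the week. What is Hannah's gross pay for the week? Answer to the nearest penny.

£1521.74

Mon: 06:17–15:24 = 9 h 7 min; less 45 min break → 8 h 22 min
Tue: 05:36–17:07 = 11 h 31 min; less 45 min break → 10 h 46 min
Wed: 06:26–13:44 = 7 h 18 min; less 45 min break → 6 h 33 min
Thu: 06:47–18:35 = 11 h 48 min; less 45 min break → 11 h 3 min
Fri: 05:25–14:23 = 8 h 58 min; less 45 min break → 8 h 13 min
Total worked: 44 h 57 min = 2697 min.
Regular 44 h 0 min = 2640 min at £33.50/h; overtime 0 h 57 min = 57 min at £50.25/h.
Pay = (2640 × £33.50 + 57 × £50.25) ÷ 60 = £1521.74.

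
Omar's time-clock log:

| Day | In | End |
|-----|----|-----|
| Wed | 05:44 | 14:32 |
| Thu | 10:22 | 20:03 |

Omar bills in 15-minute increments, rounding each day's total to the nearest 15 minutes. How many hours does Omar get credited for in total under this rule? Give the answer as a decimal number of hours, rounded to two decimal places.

Wed: 05:44–14:32 = 8 h 48 min → rounds to 8 h 45 min
Thu: 10:22–20:03 = 9 h 41 min → rounds to 9 h 45 min
Total credited: 18 h 30 min.

18.50 hours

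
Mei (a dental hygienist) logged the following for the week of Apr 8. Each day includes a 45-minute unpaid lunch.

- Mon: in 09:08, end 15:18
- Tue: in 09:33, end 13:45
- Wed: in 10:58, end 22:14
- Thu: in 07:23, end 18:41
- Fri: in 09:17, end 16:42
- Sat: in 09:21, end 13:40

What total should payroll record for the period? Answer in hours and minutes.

Mon: 09:08–15:18 = 6 h 10 min; less 45 min break → 5 h 25 min
Tue: 09:33–13:45 = 4 h 12 min; less 45 min break → 3 h 27 min
Wed: 10:58–22:14 = 11 h 16 min; less 45 min break → 10 h 31 min
Thu: 07:23–18:41 = 11 h 18 min; less 45 min break → 10 h 33 min
Fri: 09:17–16:42 = 7 h 25 min; less 45 min break → 6 h 40 min
Sat: 09:21–13:40 = 4 h 19 min; less 45 min break → 3 h 34 min
Total: 5 h 25 min + 3 h 27 min + 10 h 31 min + 10 h 33 min + 6 h 40 min + 3 h 34 min = 40 h 10 min.

40 h 10 min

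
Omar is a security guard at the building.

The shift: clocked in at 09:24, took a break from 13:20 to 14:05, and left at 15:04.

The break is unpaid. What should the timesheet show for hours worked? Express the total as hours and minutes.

4 h 55 min

The shift: 09:24–15:04 = 5 h 40 min; less 45 min break → 4 h 55 min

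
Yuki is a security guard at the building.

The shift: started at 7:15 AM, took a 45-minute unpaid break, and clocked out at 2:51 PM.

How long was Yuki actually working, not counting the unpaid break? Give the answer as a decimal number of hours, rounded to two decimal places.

6.85 hours

The shift: 7:15 AM–2:51 PM = 7 h 36 min; less 45 min break → 6 h 51 min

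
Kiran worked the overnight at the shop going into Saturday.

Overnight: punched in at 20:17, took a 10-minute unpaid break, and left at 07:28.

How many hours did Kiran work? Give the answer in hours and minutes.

Overnight: 20:17 → midnight = 3 h 43 min; midnight → 07:28 = 7 h 28 min; span 11 h 11 min; less 10 min break → 11 h 1 min

11 h 1 min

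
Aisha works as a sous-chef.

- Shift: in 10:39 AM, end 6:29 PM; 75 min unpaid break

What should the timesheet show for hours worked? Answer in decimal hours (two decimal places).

Shift: 10:39 AM–6:29 PM = 7 h 50 min; less 75 min break → 6 h 35 min

6.58 hours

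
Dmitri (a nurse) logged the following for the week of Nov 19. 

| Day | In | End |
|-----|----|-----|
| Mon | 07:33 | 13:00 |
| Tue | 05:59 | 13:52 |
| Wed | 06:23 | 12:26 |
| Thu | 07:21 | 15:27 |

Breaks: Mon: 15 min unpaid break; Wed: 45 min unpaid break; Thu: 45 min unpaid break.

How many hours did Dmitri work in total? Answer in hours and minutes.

Mon: 07:33–13:00 = 5 h 27 min; less 15 min break → 5 h 12 min
Tue: 05:59–13:52 = 7 h 53 min
Wed: 06:23–12:26 = 6 h 3 min; less 45 min break → 5 h 18 min
Thu: 07:21–15:27 = 8 h 6 min; less 45 min break → 7 h 21 min
Total: 5 h 12 min + 7 h 53 min + 5 h 18 min + 7 h 21 min = 25 h 44 min.

25 h 44 min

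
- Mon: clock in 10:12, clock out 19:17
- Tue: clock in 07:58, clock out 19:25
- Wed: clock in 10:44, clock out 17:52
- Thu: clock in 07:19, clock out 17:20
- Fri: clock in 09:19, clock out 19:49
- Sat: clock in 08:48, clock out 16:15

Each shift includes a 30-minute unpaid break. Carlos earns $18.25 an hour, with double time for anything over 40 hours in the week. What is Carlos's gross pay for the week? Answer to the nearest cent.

$1191.12

Mon: 10:12–19:17 = 9 h 5 min; less 30 min break → 8 h 35 min
Tue: 07:58–19:25 = 11 h 27 min; less 30 min break → 10 h 57 min
Wed: 10:44–17:52 = 7 h 8 min; less 30 min break → 6 h 38 min
Thu: 07:19–17:20 = 10 h 1 min; less 30 min break → 9 h 31 min
Fri: 09:19–19:49 = 10 h 30 min; less 30 min break → 10 h 0 min
Sat: 08:48–16:15 = 7 h 27 min; less 30 min break → 6 h 57 min
Total worked: 52 h 38 min = 3158 min.
Regular 40 h 0 min = 2400 min at $18.25/h; overtime 12 h 38 min = 758 min at $36.50/h.
Pay = (2400 × $18.25 + 758 × $36.50) ÷ 60 = $1191.12.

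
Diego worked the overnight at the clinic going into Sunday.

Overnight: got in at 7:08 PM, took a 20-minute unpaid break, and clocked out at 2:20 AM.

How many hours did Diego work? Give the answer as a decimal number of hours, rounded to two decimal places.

6.87 hours

Overnight: 7:08 PM → midnight = 4 h 52 min; midnight → 2:20 AM = 2 h 20 min; span 7 h 12 min; less 20 min break → 6 h 52 min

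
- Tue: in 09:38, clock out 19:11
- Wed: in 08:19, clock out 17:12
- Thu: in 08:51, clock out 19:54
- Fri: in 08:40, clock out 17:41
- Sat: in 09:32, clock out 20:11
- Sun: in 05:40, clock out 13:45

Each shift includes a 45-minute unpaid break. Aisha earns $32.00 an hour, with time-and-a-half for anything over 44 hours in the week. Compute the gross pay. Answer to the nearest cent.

$1827.20

Tue: 09:38–19:11 = 9 h 33 min; less 45 min break → 8 h 48 min
Wed: 08:19–17:12 = 8 h 53 min; less 45 min break → 8 h 8 min
Thu: 08:51–19:54 = 11 h 3 min; less 45 min break → 10 h 18 min
Fri: 08:40–17:41 = 9 h 1 min; less 45 min break → 8 h 16 min
Sat: 09:32–20:11 = 10 h 39 min; less 45 min break → 9 h 54 min
Sun: 05:40–13:45 = 8 h 5 min; less 45 min break → 7 h 20 min
Total worked: 52 h 44 min = 3164 min.
Regular 44 h 0 min = 2640 min at $32.00/h; overtime 8 h 44 min = 524 min at $48.00/h.
Pay = (2640 × $32.00 + 524 × $48.00) ÷ 60 = $1827.20.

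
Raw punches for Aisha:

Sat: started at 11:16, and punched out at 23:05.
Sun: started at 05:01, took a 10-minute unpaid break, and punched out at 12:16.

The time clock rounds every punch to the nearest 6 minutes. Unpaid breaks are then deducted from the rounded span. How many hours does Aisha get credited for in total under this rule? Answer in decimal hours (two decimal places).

Sat: in 11:16→11:18, out 23:05→23:06; 11 h 48 min
Sun: in 05:01→05:00, out 12:16→12:18; 7 h 18 min − 10 min = 7 h 8 min
Total credited: 18 h 56 min.

18.93 hours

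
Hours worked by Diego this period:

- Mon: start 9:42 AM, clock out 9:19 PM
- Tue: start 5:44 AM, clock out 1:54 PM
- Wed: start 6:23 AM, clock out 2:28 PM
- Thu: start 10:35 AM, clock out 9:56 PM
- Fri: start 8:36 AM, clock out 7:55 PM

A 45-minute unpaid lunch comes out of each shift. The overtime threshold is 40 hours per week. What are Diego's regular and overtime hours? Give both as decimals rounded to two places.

Regular 40.00 hours, overtime 6.78 hours

Mon: 9:42 AM–9:19 PM = 11 h 37 min; less 45 min break → 10 h 52 min
Tue: 5:44 AM–1:54 PM = 8 h 10 min; less 45 min break → 7 h 25 min
Wed: 6:23 AM–2:28 PM = 8 h 5 min; less 45 min break → 7 h 20 min
Thu: 10:35 AM–9:56 PM = 11 h 21 min; less 45 min break → 10 h 36 min
Fri: 8:36 AM–7:55 PM = 11 h 19 min; less 45 min break → 10 h 34 min
Total worked: 46 h 47 min = 46.78 h.
Threshold 40 h → overtime 6 h 47 min, regular 40 h 0 min.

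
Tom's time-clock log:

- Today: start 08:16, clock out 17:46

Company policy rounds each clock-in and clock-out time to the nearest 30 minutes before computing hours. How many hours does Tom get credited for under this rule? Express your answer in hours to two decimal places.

Today: in 08:16→08:30, out 17:46→18:00; 9 h 30 min

9.50 hours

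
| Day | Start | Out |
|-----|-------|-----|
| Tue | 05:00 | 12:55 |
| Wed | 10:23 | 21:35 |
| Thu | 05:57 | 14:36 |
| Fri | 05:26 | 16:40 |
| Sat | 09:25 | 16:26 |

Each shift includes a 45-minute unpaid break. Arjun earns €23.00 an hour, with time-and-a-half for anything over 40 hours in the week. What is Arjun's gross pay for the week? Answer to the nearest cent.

€998.20

Tue: 05:00–12:55 = 7 h 55 min; less 45 min break → 7 h 10 min
Wed: 10:23–21:35 = 11 h 12 min; less 45 min break → 10 h 27 min
Thu: 05:57–14:36 = 8 h 39 min; less 45 min break → 7 h 54 min
Fri: 05:26–16:40 = 11 h 14 min; less 45 min break → 10 h 29 min
Sat: 09:25–16:26 = 7 h 1 min; less 45 min break → 6 h 16 min
Total worked: 42 h 16 min = 2536 min.
Regular 40 h 0 min = 2400 min at €23.00/h; overtime 2 h 16 min = 136 min at €34.50/h.
Pay = (2400 × €23.00 + 136 × €34.50) ÷ 60 = €998.20.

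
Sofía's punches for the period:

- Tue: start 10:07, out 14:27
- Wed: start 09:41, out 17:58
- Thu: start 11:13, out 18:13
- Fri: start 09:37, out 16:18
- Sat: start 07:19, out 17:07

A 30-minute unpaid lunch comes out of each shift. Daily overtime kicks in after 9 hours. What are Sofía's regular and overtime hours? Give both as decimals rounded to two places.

Tue: 10:07–14:27 = 4 h 20 min; less 30 min break → 3 h 50 min
Wed: 09:41–17:58 = 8 h 17 min; less 30 min break → 7 h 47 min
Thu: 11:13–18:13 = 7 h 0 min; less 30 min break → 6 h 30 min
Fri: 09:37–16:18 = 6 h 41 min; less 30 min break → 6 h 11 min
Sat: 07:19–17:07 = 9 h 48 min; less 30 min break → 9 h 18 min
Tue reg 3 h 50 min / OT 0 h 0 min; Wed reg 7 h 47 min / OT 0 h 0 min; Thu reg 6 h 30 min / OT 0 h 0 min; Fri reg 6 h 11 min / OT 0 h 0 min; Sat reg 9 h 0 min / OT 0 h 18 min.
Totals: regular 33 h 18 min, overtime 0 h 18 min.

Regular 33.30 hours, overtime 0.30 hours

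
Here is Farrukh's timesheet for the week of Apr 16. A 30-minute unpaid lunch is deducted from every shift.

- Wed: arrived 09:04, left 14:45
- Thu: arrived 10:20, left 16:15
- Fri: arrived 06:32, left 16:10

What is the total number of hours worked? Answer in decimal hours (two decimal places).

Wed: 09:04–14:45 = 5 h 41 min; less 30 min break → 5 h 11 min
Thu: 10:20–16:15 = 5 h 55 min; less 30 min break → 5 h 25 min
Fri: 06:32–16:10 = 9 h 38 min; less 30 min break → 9 h 8 min
Total: 5 h 11 min + 5 h 25 min + 9 h 8 min = 19 h 44 min.

19.73 hours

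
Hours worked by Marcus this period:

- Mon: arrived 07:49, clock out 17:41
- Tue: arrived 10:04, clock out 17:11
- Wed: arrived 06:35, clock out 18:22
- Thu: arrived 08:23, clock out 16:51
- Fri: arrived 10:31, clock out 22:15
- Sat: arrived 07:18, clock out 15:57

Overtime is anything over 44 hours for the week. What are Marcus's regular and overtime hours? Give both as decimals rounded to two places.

Mon: 07:49–17:41 = 9 h 52 min
Tue: 10:04–17:11 = 7 h 7 min
Wed: 06:35–18:22 = 11 h 47 min
Thu: 08:23–16:51 = 8 h 28 min
Fri: 10:31–22:15 = 11 h 44 min
Sat: 07:18–15:57 = 8 h 39 min
Total worked: 57 h 37 min = 57.62 h.
Threshold 44 h → overtime 13 h 37 min, regular 44 h 0 min.

Regular 44.00 hours, overtime 13.62 hours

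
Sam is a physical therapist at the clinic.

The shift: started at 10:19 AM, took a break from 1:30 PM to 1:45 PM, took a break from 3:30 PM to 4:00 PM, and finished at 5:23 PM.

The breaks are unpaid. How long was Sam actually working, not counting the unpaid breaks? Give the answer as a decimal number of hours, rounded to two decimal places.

6.32 hours

The shift: 10:19 AM–5:23 PM = 7 h 4 min; less 45 min break → 6 h 19 min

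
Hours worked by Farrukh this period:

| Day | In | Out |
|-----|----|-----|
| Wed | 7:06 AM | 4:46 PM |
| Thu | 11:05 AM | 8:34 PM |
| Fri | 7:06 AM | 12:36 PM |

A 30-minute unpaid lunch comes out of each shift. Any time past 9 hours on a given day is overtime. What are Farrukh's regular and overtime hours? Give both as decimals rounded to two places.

Regular 22.98 hours, overtime 0.17 hours

Wed: 7:06 AM–4:46 PM = 9 h 40 min; less 30 min break → 9 h 10 min
Thu: 11:05 AM–8:34 PM = 9 h 29 min; less 30 min break → 8 h 59 min
Fri: 7:06 AM–12:36 PM = 5 h 30 min; less 30 min break → 5 h 0 min
Wed reg 9 h 0 min / OT 0 h 10 min; Thu reg 8 h 59 min / OT 0 h 0 min; Fri reg 5 h 0 min / OT 0 h 0 min.
Totals: regular 22 h 59 min, overtime 0 h 10 min.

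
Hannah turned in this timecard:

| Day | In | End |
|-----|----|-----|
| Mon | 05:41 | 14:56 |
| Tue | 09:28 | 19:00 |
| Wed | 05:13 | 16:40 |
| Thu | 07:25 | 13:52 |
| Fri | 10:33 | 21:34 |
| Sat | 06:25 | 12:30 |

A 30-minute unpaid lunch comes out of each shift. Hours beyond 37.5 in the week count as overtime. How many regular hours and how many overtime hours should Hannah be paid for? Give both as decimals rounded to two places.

Regular 37.50 hours, overtime 13.28 hours

Mon: 05:41–14:56 = 9 h 15 min; less 30 min break → 8 h 45 min
Tue: 09:28–19:00 = 9 h 32 min; less 30 min break → 9 h 2 min
Wed: 05:13–16:40 = 11 h 27 min; less 30 min break → 10 h 57 min
Thu: 07:25–13:52 = 6 h 27 min; less 30 min break → 5 h 57 min
Fri: 10:33–21:34 = 11 h 1 min; less 30 min break → 10 h 31 min
Sat: 06:25–12:30 = 6 h 5 min; less 30 min break → 5 h 35 min
Total worked: 50 h 47 min = 50.78 h.
Threshold 37.5 h → overtime 13 h 17 min, regular 37 h 30 min.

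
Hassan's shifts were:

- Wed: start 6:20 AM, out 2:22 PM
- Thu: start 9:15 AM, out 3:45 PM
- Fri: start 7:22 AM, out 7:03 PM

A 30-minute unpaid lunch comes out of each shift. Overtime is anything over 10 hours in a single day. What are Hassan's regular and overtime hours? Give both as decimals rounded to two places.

Regular 23.53 hours, overtime 1.18 hours

Wed: 6:20 AM–2:22 PM = 8 h 2 min; less 30 min break → 7 h 32 min
Thu: 9:15 AM–3:45 PM = 6 h 30 min; less 30 min break → 6 h 0 min
Fri: 7:22 AM–7:03 PM = 11 h 41 min; less 30 min break → 11 h 11 min
Wed reg 7 h 32 min / OT 0 h 0 min; Thu reg 6 h 0 min / OT 0 h 0 min; Fri reg 10 h 0 min / OT 1 h 11 min.
Totals: regular 23 h 32 min, overtime 1 h 11 min.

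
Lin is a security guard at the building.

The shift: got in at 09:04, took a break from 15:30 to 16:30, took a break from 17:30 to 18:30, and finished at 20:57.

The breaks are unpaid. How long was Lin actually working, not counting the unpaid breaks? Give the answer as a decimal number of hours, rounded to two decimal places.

The shift: 09:04–20:57 = 11 h 53 min; less 120 min break → 9 h 53 min

9.88 hours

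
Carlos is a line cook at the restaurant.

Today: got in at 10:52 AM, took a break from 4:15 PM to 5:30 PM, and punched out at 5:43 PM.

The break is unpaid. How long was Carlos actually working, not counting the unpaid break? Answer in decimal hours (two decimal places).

Today: 10:52 AM–5:43 PM = 6 h 51 min; less 75 min break → 5 h 36 min

5.60 hours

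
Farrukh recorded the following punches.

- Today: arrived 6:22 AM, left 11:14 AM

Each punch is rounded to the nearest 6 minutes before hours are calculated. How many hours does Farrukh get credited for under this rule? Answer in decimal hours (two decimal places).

Today: in 6:22 AM→6:24 AM, out 11:14 AM→11:12 AM; 4 h 48 min

4.80 hours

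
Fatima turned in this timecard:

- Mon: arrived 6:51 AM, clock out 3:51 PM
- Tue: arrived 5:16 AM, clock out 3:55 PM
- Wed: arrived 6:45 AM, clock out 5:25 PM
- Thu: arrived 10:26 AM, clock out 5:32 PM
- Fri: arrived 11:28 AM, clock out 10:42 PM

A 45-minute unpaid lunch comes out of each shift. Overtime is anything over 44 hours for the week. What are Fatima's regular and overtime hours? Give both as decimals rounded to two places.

Regular 44.00 hours, overtime 0.90 hours

Mon: 6:51 AM–3:51 PM = 9 h 0 min; less 45 min break → 8 h 15 min
Tue: 5:16 AM–3:55 PM = 10 h 39 min; less 45 min break → 9 h 54 min
Wed: 6:45 AM–5:25 PM = 10 h 40 min; less 45 min break → 9 h 55 min
Thu: 10:26 AM–5:32 PM = 7 h 6 min; less 45 min break → 6 h 21 min
Fri: 11:28 AM–10:42 PM = 11 h 14 min; less 45 min break → 10 h 29 min
Total worked: 44 h 54 min = 44.90 h.
Threshold 44 h → overtime 0 h 54 min, regular 44 h 0 min.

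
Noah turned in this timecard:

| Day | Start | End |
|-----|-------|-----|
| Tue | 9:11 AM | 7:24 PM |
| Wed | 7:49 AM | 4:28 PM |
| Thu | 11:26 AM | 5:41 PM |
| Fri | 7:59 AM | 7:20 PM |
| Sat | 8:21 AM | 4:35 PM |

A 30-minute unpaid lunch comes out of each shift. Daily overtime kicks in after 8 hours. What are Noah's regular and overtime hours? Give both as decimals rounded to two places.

Regular 37.48 hours, overtime 4.72 hours

Tue: 9:11 AM–7:24 PM = 10 h 13 min; less 30 min break → 9 h 43 min
Wed: 7:49 AM–4:28 PM = 8 h 39 min; less 30 min break → 8 h 9 min
Thu: 11:26 AM–5:41 PM = 6 h 15 min; less 30 min break → 5 h 45 min
Fri: 7:59 AM–7:20 PM = 11 h 21 min; less 30 min break → 10 h 51 min
Sat: 8:21 AM–4:35 PM = 8 h 14 min; less 30 min break → 7 h 44 min
Tue reg 8 h 0 min / OT 1 h 43 min; Wed reg 8 h 0 min / OT 0 h 9 min; Thu reg 5 h 45 min / OT 0 h 0 min; Fri reg 8 h 0 min / OT 2 h 51 min; Sat reg 7 h 44 min / OT 0 h 0 min.
Totals: regular 37 h 29 min, overtime 4 h 43 min.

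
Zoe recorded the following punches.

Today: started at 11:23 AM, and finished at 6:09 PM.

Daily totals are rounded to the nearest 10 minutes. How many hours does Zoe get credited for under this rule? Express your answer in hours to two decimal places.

Today: 11:23 AM–6:09 PM = 6 h 46 min → rounds to 6 h 50 min

6.83 hours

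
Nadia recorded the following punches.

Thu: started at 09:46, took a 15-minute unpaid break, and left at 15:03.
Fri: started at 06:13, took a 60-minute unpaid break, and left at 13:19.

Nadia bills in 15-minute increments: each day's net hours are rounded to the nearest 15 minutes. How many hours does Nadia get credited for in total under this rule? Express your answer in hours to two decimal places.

Thu: 09:46–15:03 = 5 h 17 min − 15 min = 5 h 2 min → rounds to 5 h 0 min
Fri: 06:13–13:19 = 7 h 6 min − 60 min = 6 h 6 min → rounds to 6 h 0 min
Total credited: 11 h 0 min.

11.00 hours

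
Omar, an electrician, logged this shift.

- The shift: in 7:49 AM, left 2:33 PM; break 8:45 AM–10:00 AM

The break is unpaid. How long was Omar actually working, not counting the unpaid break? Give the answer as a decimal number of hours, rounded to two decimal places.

The shift: 7:49 AM–2:33 PM = 6 h 44 min; less 75 min break → 5 h 29 min

5.48 hours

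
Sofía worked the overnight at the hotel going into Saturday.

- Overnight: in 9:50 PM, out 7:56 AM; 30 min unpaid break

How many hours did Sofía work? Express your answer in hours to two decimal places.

Overnight: 9:50 PM → midnight = 2 h 10 min; midnight → 7:56 AM = 7 h 56 min; span 10 h 6 min; less 30 min break → 9 h 36 min

9.60 hours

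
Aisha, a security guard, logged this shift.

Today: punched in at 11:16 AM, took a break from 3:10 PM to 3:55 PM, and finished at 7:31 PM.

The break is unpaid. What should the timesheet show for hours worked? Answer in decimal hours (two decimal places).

Today: 11:16 AM–7:31 PM = 8 h 15 min; less 45 min break → 7 h 30 min

7.50 hours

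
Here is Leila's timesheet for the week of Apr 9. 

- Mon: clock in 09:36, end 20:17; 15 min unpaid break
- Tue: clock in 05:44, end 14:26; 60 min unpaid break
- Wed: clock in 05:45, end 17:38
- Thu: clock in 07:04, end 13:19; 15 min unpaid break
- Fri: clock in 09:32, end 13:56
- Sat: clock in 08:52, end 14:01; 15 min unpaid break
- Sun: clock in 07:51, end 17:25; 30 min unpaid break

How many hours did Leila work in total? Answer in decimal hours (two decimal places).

54.38 hours

Mon: 09:36–20:17 = 10 h 41 min; less 15 min break → 10 h 26 min
Tue: 05:44–14:26 = 8 h 42 min; less 60 min break → 7 h 42 min
Wed: 05:45–17:38 = 11 h 53 min
Thu: 07:04–13:19 = 6 h 15 min; less 15 min break → 6 h 0 min
Fri: 09:32–13:56 = 4 h 24 min
Sat: 08:52–14:01 = 5 h 9 min; less 15 min break → 4 h 54 min
Sun: 07:51–17:25 = 9 h 34 min; less 30 min break → 9 h 4 min
Total: 10 h 26 min + 7 h 42 min + 11 h 53 min + 6 h 0 min + 4 h 24 min + 4 h 54 min + 9 h 4 min = 54 h 23 min.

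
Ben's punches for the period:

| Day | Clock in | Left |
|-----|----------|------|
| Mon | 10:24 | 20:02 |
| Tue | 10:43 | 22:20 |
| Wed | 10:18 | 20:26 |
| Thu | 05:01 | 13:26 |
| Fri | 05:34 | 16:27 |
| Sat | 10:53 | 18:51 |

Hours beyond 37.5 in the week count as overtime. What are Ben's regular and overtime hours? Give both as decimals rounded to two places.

Regular 37.50 hours, overtime 21.15 hours

Mon: 10:24–20:02 = 9 h 38 min
Tue: 10:43–22:20 = 11 h 37 min
Wed: 10:18–20:26 = 10 h 8 min
Thu: 05:01–13:26 = 8 h 25 min
Fri: 05:34–16:27 = 10 h 53 min
Sat: 10:53–18:51 = 7 h 58 min
Total worked: 58 h 39 min = 58.65 h.
Threshold 37.5 h → overtime 21 h 9 min, regular 37 h 30 min.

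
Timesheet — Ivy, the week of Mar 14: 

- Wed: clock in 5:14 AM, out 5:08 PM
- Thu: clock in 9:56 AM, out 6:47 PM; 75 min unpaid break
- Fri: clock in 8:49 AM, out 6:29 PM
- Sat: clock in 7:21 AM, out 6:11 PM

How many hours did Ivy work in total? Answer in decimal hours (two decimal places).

Wed: 5:14 AM–5:08 PM = 11 h 54 min
Thu: 9:56 AM–6:47 PM = 8 h 51 min; less 75 min break → 7 h 36 min
Fri: 8:49 AM–6:29 PM = 9 h 40 min
Sat: 7:21 AM–6:11 PM = 10 h 50 min
Total: 11 h 54 min + 7 h 36 min + 9 h 40 min + 10 h 50 min = 40 h 0 min.

40.00 hours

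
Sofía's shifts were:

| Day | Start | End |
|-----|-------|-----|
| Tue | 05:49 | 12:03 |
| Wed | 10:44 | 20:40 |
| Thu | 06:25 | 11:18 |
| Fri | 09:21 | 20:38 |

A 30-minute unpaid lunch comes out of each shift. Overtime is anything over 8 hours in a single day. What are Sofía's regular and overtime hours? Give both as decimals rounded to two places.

Regular 26.12 hours, overtime 4.22 hours

Tue: 05:49–12:03 = 6 h 14 min; less 30 min break → 5 h 44 min
Wed: 10:44–20:40 = 9 h 56 min; less 30 min break → 9 h 26 min
Thu: 06:25–11:18 = 4 h 53 min; less 30 min break → 4 h 23 min
Fri: 09:21–20:38 = 11 h 17 min; less 30 min break → 10 h 47 min
Tue reg 5 h 44 min / OT 0 h 0 min; Wed reg 8 h 0 min / OT 1 h 26 min; Thu reg 4 h 23 min / OT 0 h 0 min; Fri reg 8 h 0 min / OT 2 h 47 min.
Totals: regular 26 h 7 min, overtime 4 h 13 min.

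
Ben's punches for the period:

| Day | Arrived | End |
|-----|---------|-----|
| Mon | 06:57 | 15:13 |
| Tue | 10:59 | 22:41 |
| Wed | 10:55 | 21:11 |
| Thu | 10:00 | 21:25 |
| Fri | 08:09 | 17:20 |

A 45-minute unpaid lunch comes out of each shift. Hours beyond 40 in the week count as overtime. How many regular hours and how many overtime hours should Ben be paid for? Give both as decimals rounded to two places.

Mon: 06:57–15:13 = 8 h 16 min; less 45 min break → 7 h 31 min
Tue: 10:59–22:41 = 11 h 42 min; less 45 min break → 10 h 57 min
Wed: 10:55–21:11 = 10 h 16 min; less 45 min break → 9 h 31 min
Thu: 10:00–21:25 = 11 h 25 min; less 45 min break → 10 h 40 min
Fri: 08:09–17:20 = 9 h 11 min; less 45 min break → 8 h 26 min
Total worked: 47 h 5 min = 47.08 h.
Threshold 40 h → overtime 7 h 5 min, regular 40 h 0 min.

Regular 40.00 hours, overtime 7.08 hours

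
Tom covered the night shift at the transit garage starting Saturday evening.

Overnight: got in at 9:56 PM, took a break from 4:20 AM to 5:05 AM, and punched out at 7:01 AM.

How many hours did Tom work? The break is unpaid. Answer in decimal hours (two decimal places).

8.33 hours

Overnight: 9:56 PM → midnight = 2 h 4 min; midnight → 7:01 AM = 7 h 1 min; span 9 h 5 min; less 45 min break → 8 h 20 min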